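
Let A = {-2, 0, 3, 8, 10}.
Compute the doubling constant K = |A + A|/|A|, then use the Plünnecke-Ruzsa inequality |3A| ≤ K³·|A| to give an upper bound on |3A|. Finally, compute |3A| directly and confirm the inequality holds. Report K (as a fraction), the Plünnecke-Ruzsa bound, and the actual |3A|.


|A| = 5.
Step 1: Compute A + A by enumerating all 25 pairs.
A + A = {-4, -2, 0, 1, 3, 6, 8, 10, 11, 13, 16, 18, 20}, so |A + A| = 13.
Step 2: Doubling constant K = |A + A|/|A| = 13/5 = 13/5 ≈ 2.6000.
Step 3: Plünnecke-Ruzsa gives |3A| ≤ K³·|A| = (2.6000)³ · 5 ≈ 87.8800.
Step 4: Compute 3A = A + A + A directly by enumerating all triples (a,b,c) ∈ A³; |3A| = 25.
Step 5: Check 25 ≤ 87.8800? Yes ✓.

K = 13/5, Plünnecke-Ruzsa bound K³|A| ≈ 87.8800, |3A| = 25, inequality holds.


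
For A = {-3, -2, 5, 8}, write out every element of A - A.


A - A = {a - a' : a, a' ∈ A}.
Compute a - a' for each ordered pair (a, a'):
a = -3: -3--3=0, -3--2=-1, -3-5=-8, -3-8=-11
a = -2: -2--3=1, -2--2=0, -2-5=-7, -2-8=-10
a = 5: 5--3=8, 5--2=7, 5-5=0, 5-8=-3
a = 8: 8--3=11, 8--2=10, 8-5=3, 8-8=0
Collecting distinct values (and noting 0 appears from a-a):
A - A = {-11, -10, -8, -7, -3, -1, 0, 1, 3, 7, 8, 10, 11}
|A - A| = 13

A - A = {-11, -10, -8, -7, -3, -1, 0, 1, 3, 7, 8, 10, 11}


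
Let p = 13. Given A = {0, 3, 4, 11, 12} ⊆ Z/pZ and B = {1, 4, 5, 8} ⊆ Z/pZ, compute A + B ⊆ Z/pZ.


Work in Z/13Z: reduce every sum a + b modulo 13.
Enumerate all 20 pairs:
a = 0: 0+1=1, 0+4=4, 0+5=5, 0+8=8
a = 3: 3+1=4, 3+4=7, 3+5=8, 3+8=11
a = 4: 4+1=5, 4+4=8, 4+5=9, 4+8=12
a = 11: 11+1=12, 11+4=2, 11+5=3, 11+8=6
a = 12: 12+1=0, 12+4=3, 12+5=4, 12+8=7
Distinct residues collected: {0, 1, 2, 3, 4, 5, 6, 7, 8, 9, 11, 12}
|A + B| = 12 (out of 13 total residues).

A + B = {0, 1, 2, 3, 4, 5, 6, 7, 8, 9, 11, 12}


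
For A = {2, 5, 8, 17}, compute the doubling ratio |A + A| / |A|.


|A| = 4.
Compute A + A by enumerating all 16 pairs.
A + A = {4, 7, 10, 13, 16, 19, 22, 25, 34}, so |A + A| = 9.
K = |A + A| / |A| = 9/4 (already in lowest terms) ≈ 2.2500.
Reference: AP of size 4 gives K = 7/4 ≈ 1.7500; a fully generic set of size 4 gives K ≈ 2.5000.

|A| = 4, |A + A| = 9, K = 9/4.


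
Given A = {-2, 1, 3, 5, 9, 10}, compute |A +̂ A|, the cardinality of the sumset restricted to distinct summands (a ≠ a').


Restricted sumset: A +̂ A = {a + a' : a ∈ A, a' ∈ A, a ≠ a'}.
Equivalently, take A + A and drop any sum 2a that is achievable ONLY as a + a for a ∈ A (i.e. sums representable only with equal summands).
Enumerate pairs (a, a') with a < a' (symmetric, so each unordered pair gives one sum; this covers all a ≠ a'):
  -2 + 1 = -1
  -2 + 3 = 1
  -2 + 5 = 3
  -2 + 9 = 7
  -2 + 10 = 8
  1 + 3 = 4
  1 + 5 = 6
  1 + 9 = 10
  1 + 10 = 11
  3 + 5 = 8
  3 + 9 = 12
  3 + 10 = 13
  5 + 9 = 14
  5 + 10 = 15
  9 + 10 = 19
Collected distinct sums: {-1, 1, 3, 4, 6, 7, 8, 10, 11, 12, 13, 14, 15, 19}
|A +̂ A| = 14
(Reference bound: |A +̂ A| ≥ 2|A| - 3 for |A| ≥ 2, with |A| = 6 giving ≥ 9.)

|A +̂ A| = 14


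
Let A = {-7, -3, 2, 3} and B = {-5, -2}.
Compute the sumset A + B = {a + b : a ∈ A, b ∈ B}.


A + B = {a + b : a ∈ A, b ∈ B}.
Enumerate all |A|·|B| = 4·2 = 8 pairs (a, b) and collect distinct sums.
a = -7: -7+-5=-12, -7+-2=-9
a = -3: -3+-5=-8, -3+-2=-5
a = 2: 2+-5=-3, 2+-2=0
a = 3: 3+-5=-2, 3+-2=1
Collecting distinct sums: A + B = {-12, -9, -8, -5, -3, -2, 0, 1}
|A + B| = 8

A + B = {-12, -9, -8, -5, -3, -2, 0, 1}


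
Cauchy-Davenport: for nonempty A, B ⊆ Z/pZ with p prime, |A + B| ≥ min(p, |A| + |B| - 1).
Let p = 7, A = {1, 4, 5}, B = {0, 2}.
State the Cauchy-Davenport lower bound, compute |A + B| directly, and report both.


Cauchy-Davenport: |A + B| ≥ min(p, |A| + |B| - 1) for A, B nonempty in Z/pZ.
|A| = 3, |B| = 2, p = 7.
CD lower bound = min(7, 3 + 2 - 1) = min(7, 4) = 4.
Compute A + B mod 7 directly:
a = 1: 1+0=1, 1+2=3
a = 4: 4+0=4, 4+2=6
a = 5: 5+0=5, 5+2=0
A + B = {0, 1, 3, 4, 5, 6}, so |A + B| = 6.
Verify: 6 ≥ 4? Yes ✓.

CD lower bound = 4, actual |A + B| = 6.


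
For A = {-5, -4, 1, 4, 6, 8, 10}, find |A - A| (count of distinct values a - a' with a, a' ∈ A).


A - A = {a - a' : a, a' ∈ A}; |A| = 7.
Bounds: 2|A|-1 ≤ |A - A| ≤ |A|² - |A| + 1, i.e. 13 ≤ |A - A| ≤ 43.
Note: 0 ∈ A - A always (from a - a). The set is symmetric: if d ∈ A - A then -d ∈ A - A.
Enumerate nonzero differences d = a - a' with a > a' (then include -d):
Positive differences: {1, 2, 3, 4, 5, 6, 7, 8, 9, 10, 11, 12, 13, 14, 15}
Full difference set: {0} ∪ (positive diffs) ∪ (negative diffs).
|A - A| = 1 + 2·15 = 31 (matches direct enumeration: 31).

|A - A| = 31


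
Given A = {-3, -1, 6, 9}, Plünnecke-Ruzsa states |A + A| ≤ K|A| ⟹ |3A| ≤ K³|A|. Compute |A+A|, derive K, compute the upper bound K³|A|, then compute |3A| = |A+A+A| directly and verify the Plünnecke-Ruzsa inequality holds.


|A| = 4.
Step 1: Compute A + A by enumerating all 16 pairs.
A + A = {-6, -4, -2, 3, 5, 6, 8, 12, 15, 18}, so |A + A| = 10.
Step 2: Doubling constant K = |A + A|/|A| = 10/4 = 10/4 ≈ 2.5000.
Step 3: Plünnecke-Ruzsa gives |3A| ≤ K³·|A| = (2.5000)³ · 4 ≈ 62.5000.
Step 4: Compute 3A = A + A + A directly by enumerating all triples (a,b,c) ∈ A³; |3A| = 20.
Step 5: Check 20 ≤ 62.5000? Yes ✓.

K = 10/4, Plünnecke-Ruzsa bound K³|A| ≈ 62.5000, |3A| = 20, inequality holds.


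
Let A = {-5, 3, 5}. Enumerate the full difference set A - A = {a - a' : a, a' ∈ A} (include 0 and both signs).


A - A = {a - a' : a, a' ∈ A}.
Compute a - a' for each ordered pair (a, a'):
a = -5: -5--5=0, -5-3=-8, -5-5=-10
a = 3: 3--5=8, 3-3=0, 3-5=-2
a = 5: 5--5=10, 5-3=2, 5-5=0
Collecting distinct values (and noting 0 appears from a-a):
A - A = {-10, -8, -2, 0, 2, 8, 10}
|A - A| = 7

A - A = {-10, -8, -2, 0, 2, 8, 10}


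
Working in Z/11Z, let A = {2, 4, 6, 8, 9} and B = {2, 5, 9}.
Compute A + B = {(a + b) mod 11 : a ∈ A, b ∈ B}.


Work in Z/11Z: reduce every sum a + b modulo 11.
Enumerate all 15 pairs:
a = 2: 2+2=4, 2+5=7, 2+9=0
a = 4: 4+2=6, 4+5=9, 4+9=2
a = 6: 6+2=8, 6+5=0, 6+9=4
a = 8: 8+2=10, 8+5=2, 8+9=6
a = 9: 9+2=0, 9+5=3, 9+9=7
Distinct residues collected: {0, 2, 3, 4, 6, 7, 8, 9, 10}
|A + B| = 9 (out of 11 total residues).

A + B = {0, 2, 3, 4, 6, 7, 8, 9, 10}


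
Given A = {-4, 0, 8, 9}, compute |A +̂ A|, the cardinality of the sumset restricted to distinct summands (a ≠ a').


Restricted sumset: A +̂ A = {a + a' : a ∈ A, a' ∈ A, a ≠ a'}.
Equivalently, take A + A and drop any sum 2a that is achievable ONLY as a + a for a ∈ A (i.e. sums representable only with equal summands).
Enumerate pairs (a, a') with a < a' (symmetric, so each unordered pair gives one sum; this covers all a ≠ a'):
  -4 + 0 = -4
  -4 + 8 = 4
  -4 + 9 = 5
  0 + 8 = 8
  0 + 9 = 9
  8 + 9 = 17
Collected distinct sums: {-4, 4, 5, 8, 9, 17}
|A +̂ A| = 6
(Reference bound: |A +̂ A| ≥ 2|A| - 3 for |A| ≥ 2, with |A| = 4 giving ≥ 5.)

|A +̂ A| = 6


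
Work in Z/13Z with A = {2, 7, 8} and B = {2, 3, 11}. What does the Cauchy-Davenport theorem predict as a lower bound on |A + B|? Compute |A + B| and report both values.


Cauchy-Davenport: |A + B| ≥ min(p, |A| + |B| - 1) for A, B nonempty in Z/pZ.
|A| = 3, |B| = 3, p = 13.
CD lower bound = min(13, 3 + 3 - 1) = min(13, 5) = 5.
Compute A + B mod 13 directly:
a = 2: 2+2=4, 2+3=5, 2+11=0
a = 7: 7+2=9, 7+3=10, 7+11=5
a = 8: 8+2=10, 8+3=11, 8+11=6
A + B = {0, 4, 5, 6, 9, 10, 11}, so |A + B| = 7.
Verify: 7 ≥ 5? Yes ✓.

CD lower bound = 5, actual |A + B| = 7.


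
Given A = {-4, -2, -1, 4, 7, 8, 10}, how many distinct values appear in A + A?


A + A = {a + a' : a, a' ∈ A}; |A| = 7.
General bounds: 2|A| - 1 ≤ |A + A| ≤ |A|(|A|+1)/2, i.e. 13 ≤ |A + A| ≤ 28.
Lower bound 2|A|-1 is attained iff A is an arithmetic progression.
Enumerate sums a + a' for a ≤ a' (symmetric, so this suffices):
a = -4: -4+-4=-8, -4+-2=-6, -4+-1=-5, -4+4=0, -4+7=3, -4+8=4, -4+10=6
a = -2: -2+-2=-4, -2+-1=-3, -2+4=2, -2+7=5, -2+8=6, -2+10=8
a = -1: -1+-1=-2, -1+4=3, -1+7=6, -1+8=7, -1+10=9
a = 4: 4+4=8, 4+7=11, 4+8=12, 4+10=14
a = 7: 7+7=14, 7+8=15, 7+10=17
a = 8: 8+8=16, 8+10=18
a = 10: 10+10=20
Distinct sums: {-8, -6, -5, -4, -3, -2, 0, 2, 3, 4, 5, 6, 7, 8, 9, 11, 12, 14, 15, 16, 17, 18, 20}
|A + A| = 23

|A + A| = 23


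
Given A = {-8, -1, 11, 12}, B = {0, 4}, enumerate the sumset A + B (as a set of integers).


A + B = {a + b : a ∈ A, b ∈ B}.
Enumerate all |A|·|B| = 4·2 = 8 pairs (a, b) and collect distinct sums.
a = -8: -8+0=-8, -8+4=-4
a = -1: -1+0=-1, -1+4=3
a = 11: 11+0=11, 11+4=15
a = 12: 12+0=12, 12+4=16
Collecting distinct sums: A + B = {-8, -4, -1, 3, 11, 12, 15, 16}
|A + B| = 8

A + B = {-8, -4, -1, 3, 11, 12, 15, 16}


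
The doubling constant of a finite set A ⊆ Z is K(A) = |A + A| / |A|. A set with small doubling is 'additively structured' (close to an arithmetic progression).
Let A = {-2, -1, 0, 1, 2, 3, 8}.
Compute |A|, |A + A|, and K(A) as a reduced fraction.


|A| = 7.
Compute A + A by enumerating all 49 pairs.
A + A = {-4, -3, -2, -1, 0, 1, 2, 3, 4, 5, 6, 7, 8, 9, 10, 11, 16}, so |A + A| = 17.
K = |A + A| / |A| = 17/7 (already in lowest terms) ≈ 2.4286.
Reference: AP of size 7 gives K = 13/7 ≈ 1.8571; a fully generic set of size 7 gives K ≈ 4.0000.

|A| = 7, |A + A| = 17, K = 17/7.


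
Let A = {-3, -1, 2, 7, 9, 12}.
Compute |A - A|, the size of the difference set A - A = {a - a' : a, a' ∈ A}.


A - A = {a - a' : a, a' ∈ A}; |A| = 6.
Bounds: 2|A|-1 ≤ |A - A| ≤ |A|² - |A| + 1, i.e. 11 ≤ |A - A| ≤ 31.
Note: 0 ∈ A - A always (from a - a). The set is symmetric: if d ∈ A - A then -d ∈ A - A.
Enumerate nonzero differences d = a - a' with a > a' (then include -d):
Positive differences: {2, 3, 5, 7, 8, 10, 12, 13, 15}
Full difference set: {0} ∪ (positive diffs) ∪ (negative diffs).
|A - A| = 1 + 2·9 = 19 (matches direct enumeration: 19).

|A - A| = 19


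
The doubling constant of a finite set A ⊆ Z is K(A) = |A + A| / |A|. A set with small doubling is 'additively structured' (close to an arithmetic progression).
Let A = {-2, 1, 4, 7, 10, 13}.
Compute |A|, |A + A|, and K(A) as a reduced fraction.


|A| = 6.
Compute A + A by enumerating all 36 pairs.
A + A = {-4, -1, 2, 5, 8, 11, 14, 17, 20, 23, 26}, so |A + A| = 11.
K = |A + A| / |A| = 11/6 (already in lowest terms) ≈ 1.8333.
Reference: AP of size 6 gives K = 11/6 ≈ 1.8333; a fully generic set of size 6 gives K ≈ 3.5000.

|A| = 6, |A + A| = 11, K = 11/6.


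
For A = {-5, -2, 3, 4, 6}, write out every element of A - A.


A - A = {a - a' : a, a' ∈ A}.
Compute a - a' for each ordered pair (a, a'):
a = -5: -5--5=0, -5--2=-3, -5-3=-8, -5-4=-9, -5-6=-11
a = -2: -2--5=3, -2--2=0, -2-3=-5, -2-4=-6, -2-6=-8
a = 3: 3--5=8, 3--2=5, 3-3=0, 3-4=-1, 3-6=-3
a = 4: 4--5=9, 4--2=6, 4-3=1, 4-4=0, 4-6=-2
a = 6: 6--5=11, 6--2=8, 6-3=3, 6-4=2, 6-6=0
Collecting distinct values (and noting 0 appears from a-a):
A - A = {-11, -9, -8, -6, -5, -3, -2, -1, 0, 1, 2, 3, 5, 6, 8, 9, 11}
|A - A| = 17

A - A = {-11, -9, -8, -6, -5, -3, -2, -1, 0, 1, 2, 3, 5, 6, 8, 9, 11}


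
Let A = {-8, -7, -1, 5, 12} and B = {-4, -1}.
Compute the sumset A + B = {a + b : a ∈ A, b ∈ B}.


A + B = {a + b : a ∈ A, b ∈ B}.
Enumerate all |A|·|B| = 5·2 = 10 pairs (a, b) and collect distinct sums.
a = -8: -8+-4=-12, -8+-1=-9
a = -7: -7+-4=-11, -7+-1=-8
a = -1: -1+-4=-5, -1+-1=-2
a = 5: 5+-4=1, 5+-1=4
a = 12: 12+-4=8, 12+-1=11
Collecting distinct sums: A + B = {-12, -11, -9, -8, -5, -2, 1, 4, 8, 11}
|A + B| = 10

A + B = {-12, -11, -9, -8, -5, -2, 1, 4, 8, 11}


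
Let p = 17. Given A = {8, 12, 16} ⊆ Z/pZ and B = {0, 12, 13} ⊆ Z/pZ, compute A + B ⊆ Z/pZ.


Work in Z/17Z: reduce every sum a + b modulo 17.
Enumerate all 9 pairs:
a = 8: 8+0=8, 8+12=3, 8+13=4
a = 12: 12+0=12, 12+12=7, 12+13=8
a = 16: 16+0=16, 16+12=11, 16+13=12
Distinct residues collected: {3, 4, 7, 8, 11, 12, 16}
|A + B| = 7 (out of 17 total residues).

A + B = {3, 4, 7, 8, 11, 12, 16}


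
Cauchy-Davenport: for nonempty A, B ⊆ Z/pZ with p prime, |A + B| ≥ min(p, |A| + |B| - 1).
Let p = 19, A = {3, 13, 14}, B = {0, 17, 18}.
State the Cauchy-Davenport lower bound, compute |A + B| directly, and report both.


Cauchy-Davenport: |A + B| ≥ min(p, |A| + |B| - 1) for A, B nonempty in Z/pZ.
|A| = 3, |B| = 3, p = 19.
CD lower bound = min(19, 3 + 3 - 1) = min(19, 5) = 5.
Compute A + B mod 19 directly:
a = 3: 3+0=3, 3+17=1, 3+18=2
a = 13: 13+0=13, 13+17=11, 13+18=12
a = 14: 14+0=14, 14+17=12, 14+18=13
A + B = {1, 2, 3, 11, 12, 13, 14}, so |A + B| = 7.
Verify: 7 ≥ 5? Yes ✓.

CD lower bound = 5, actual |A + B| = 7.


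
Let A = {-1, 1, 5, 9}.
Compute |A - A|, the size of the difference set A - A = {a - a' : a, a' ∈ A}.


A - A = {a - a' : a, a' ∈ A}; |A| = 4.
Bounds: 2|A|-1 ≤ |A - A| ≤ |A|² - |A| + 1, i.e. 7 ≤ |A - A| ≤ 13.
Note: 0 ∈ A - A always (from a - a). The set is symmetric: if d ∈ A - A then -d ∈ A - A.
Enumerate nonzero differences d = a - a' with a > a' (then include -d):
Positive differences: {2, 4, 6, 8, 10}
Full difference set: {0} ∪ (positive diffs) ∪ (negative diffs).
|A - A| = 1 + 2·5 = 11 (matches direct enumeration: 11).

|A - A| = 11


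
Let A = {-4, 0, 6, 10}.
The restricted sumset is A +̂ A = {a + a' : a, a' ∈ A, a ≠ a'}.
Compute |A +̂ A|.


Restricted sumset: A +̂ A = {a + a' : a ∈ A, a' ∈ A, a ≠ a'}.
Equivalently, take A + A and drop any sum 2a that is achievable ONLY as a + a for a ∈ A (i.e. sums representable only with equal summands).
Enumerate pairs (a, a') with a < a' (symmetric, so each unordered pair gives one sum; this covers all a ≠ a'):
  -4 + 0 = -4
  -4 + 6 = 2
  -4 + 10 = 6
  0 + 6 = 6
  0 + 10 = 10
  6 + 10 = 16
Collected distinct sums: {-4, 2, 6, 10, 16}
|A +̂ A| = 5
(Reference bound: |A +̂ A| ≥ 2|A| - 3 for |A| ≥ 2, with |A| = 4 giving ≥ 5.)

|A +̂ A| = 5


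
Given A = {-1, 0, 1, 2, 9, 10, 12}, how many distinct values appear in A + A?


A + A = {a + a' : a, a' ∈ A}; |A| = 7.
General bounds: 2|A| - 1 ≤ |A + A| ≤ |A|(|A|+1)/2, i.e. 13 ≤ |A + A| ≤ 28.
Lower bound 2|A|-1 is attained iff A is an arithmetic progression.
Enumerate sums a + a' for a ≤ a' (symmetric, so this suffices):
a = -1: -1+-1=-2, -1+0=-1, -1+1=0, -1+2=1, -1+9=8, -1+10=9, -1+12=11
a = 0: 0+0=0, 0+1=1, 0+2=2, 0+9=9, 0+10=10, 0+12=12
a = 1: 1+1=2, 1+2=3, 1+9=10, 1+10=11, 1+12=13
a = 2: 2+2=4, 2+9=11, 2+10=12, 2+12=14
a = 9: 9+9=18, 9+10=19, 9+12=21
a = 10: 10+10=20, 10+12=22
a = 12: 12+12=24
Distinct sums: {-2, -1, 0, 1, 2, 3, 4, 8, 9, 10, 11, 12, 13, 14, 18, 19, 20, 21, 22, 24}
|A + A| = 20

|A + A| = 20


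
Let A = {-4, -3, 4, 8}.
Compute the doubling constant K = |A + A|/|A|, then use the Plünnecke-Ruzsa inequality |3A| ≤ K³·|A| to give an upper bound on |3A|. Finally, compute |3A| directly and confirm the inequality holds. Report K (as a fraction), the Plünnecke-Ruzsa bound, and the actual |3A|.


|A| = 4.
Step 1: Compute A + A by enumerating all 16 pairs.
A + A = {-8, -7, -6, 0, 1, 4, 5, 8, 12, 16}, so |A + A| = 10.
Step 2: Doubling constant K = |A + A|/|A| = 10/4 = 10/4 ≈ 2.5000.
Step 3: Plünnecke-Ruzsa gives |3A| ≤ K³·|A| = (2.5000)³ · 4 ≈ 62.5000.
Step 4: Compute 3A = A + A + A directly by enumerating all triples (a,b,c) ∈ A³; |3A| = 19.
Step 5: Check 19 ≤ 62.5000? Yes ✓.

K = 10/4, Plünnecke-Ruzsa bound K³|A| ≈ 62.5000, |3A| = 19, inequality holds.


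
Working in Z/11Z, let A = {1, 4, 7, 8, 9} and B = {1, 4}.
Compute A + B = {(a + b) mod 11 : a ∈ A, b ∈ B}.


Work in Z/11Z: reduce every sum a + b modulo 11.
Enumerate all 10 pairs:
a = 1: 1+1=2, 1+4=5
a = 4: 4+1=5, 4+4=8
a = 7: 7+1=8, 7+4=0
a = 8: 8+1=9, 8+4=1
a = 9: 9+1=10, 9+4=2
Distinct residues collected: {0, 1, 2, 5, 8, 9, 10}
|A + B| = 7 (out of 11 total residues).

A + B = {0, 1, 2, 5, 8, 9, 10}


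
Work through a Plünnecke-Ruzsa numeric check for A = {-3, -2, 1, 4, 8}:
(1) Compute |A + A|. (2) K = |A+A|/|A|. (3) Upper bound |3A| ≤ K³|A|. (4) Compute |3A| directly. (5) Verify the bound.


|A| = 5.
Step 1: Compute A + A by enumerating all 25 pairs.
A + A = {-6, -5, -4, -2, -1, 1, 2, 5, 6, 8, 9, 12, 16}, so |A + A| = 13.
Step 2: Doubling constant K = |A + A|/|A| = 13/5 = 13/5 ≈ 2.6000.
Step 3: Plünnecke-Ruzsa gives |3A| ≤ K³·|A| = (2.6000)³ · 5 ≈ 87.8800.
Step 4: Compute 3A = A + A + A directly by enumerating all triples (a,b,c) ∈ A³; |3A| = 25.
Step 5: Check 25 ≤ 87.8800? Yes ✓.

K = 13/5, Plünnecke-Ruzsa bound K³|A| ≈ 87.8800, |3A| = 25, inequality holds.


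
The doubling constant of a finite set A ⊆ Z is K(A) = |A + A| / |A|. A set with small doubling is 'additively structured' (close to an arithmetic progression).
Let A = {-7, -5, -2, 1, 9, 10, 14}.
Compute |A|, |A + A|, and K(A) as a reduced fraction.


|A| = 7.
Compute A + A by enumerating all 49 pairs.
A + A = {-14, -12, -10, -9, -7, -6, -4, -1, 2, 3, 4, 5, 7, 8, 9, 10, 11, 12, 15, 18, 19, 20, 23, 24, 28}, so |A + A| = 25.
K = |A + A| / |A| = 25/7 (already in lowest terms) ≈ 3.5714.
Reference: AP of size 7 gives K = 13/7 ≈ 1.8571; a fully generic set of size 7 gives K ≈ 4.0000.

|A| = 7, |A + A| = 25, K = 25/7.


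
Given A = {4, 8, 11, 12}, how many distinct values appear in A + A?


A + A = {a + a' : a, a' ∈ A}; |A| = 4.
General bounds: 2|A| - 1 ≤ |A + A| ≤ |A|(|A|+1)/2, i.e. 7 ≤ |A + A| ≤ 10.
Lower bound 2|A|-1 is attained iff A is an arithmetic progression.
Enumerate sums a + a' for a ≤ a' (symmetric, so this suffices):
a = 4: 4+4=8, 4+8=12, 4+11=15, 4+12=16
a = 8: 8+8=16, 8+11=19, 8+12=20
a = 11: 11+11=22, 11+12=23
a = 12: 12+12=24
Distinct sums: {8, 12, 15, 16, 19, 20, 22, 23, 24}
|A + A| = 9

|A + A| = 9


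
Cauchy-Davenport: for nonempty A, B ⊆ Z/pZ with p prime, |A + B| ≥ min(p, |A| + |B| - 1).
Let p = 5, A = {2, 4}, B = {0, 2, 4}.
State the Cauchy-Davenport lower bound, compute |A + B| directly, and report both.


Cauchy-Davenport: |A + B| ≥ min(p, |A| + |B| - 1) for A, B nonempty in Z/pZ.
|A| = 2, |B| = 3, p = 5.
CD lower bound = min(5, 2 + 3 - 1) = min(5, 4) = 4.
Compute A + B mod 5 directly:
a = 2: 2+0=2, 2+2=4, 2+4=1
a = 4: 4+0=4, 4+2=1, 4+4=3
A + B = {1, 2, 3, 4}, so |A + B| = 4.
Verify: 4 ≥ 4? Yes ✓.

CD lower bound = 4, actual |A + B| = 4.


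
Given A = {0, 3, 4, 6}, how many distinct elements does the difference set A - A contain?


A - A = {a - a' : a, a' ∈ A}; |A| = 4.
Bounds: 2|A|-1 ≤ |A - A| ≤ |A|² - |A| + 1, i.e. 7 ≤ |A - A| ≤ 13.
Note: 0 ∈ A - A always (from a - a). The set is symmetric: if d ∈ A - A then -d ∈ A - A.
Enumerate nonzero differences d = a - a' with a > a' (then include -d):
Positive differences: {1, 2, 3, 4, 6}
Full difference set: {0} ∪ (positive diffs) ∪ (negative diffs).
|A - A| = 1 + 2·5 = 11 (matches direct enumeration: 11).

|A - A| = 11


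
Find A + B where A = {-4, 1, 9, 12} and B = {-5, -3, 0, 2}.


A + B = {a + b : a ∈ A, b ∈ B}.
Enumerate all |A|·|B| = 4·4 = 16 pairs (a, b) and collect distinct sums.
a = -4: -4+-5=-9, -4+-3=-7, -4+0=-4, -4+2=-2
a = 1: 1+-5=-4, 1+-3=-2, 1+0=1, 1+2=3
a = 9: 9+-5=4, 9+-3=6, 9+0=9, 9+2=11
a = 12: 12+-5=7, 12+-3=9, 12+0=12, 12+2=14
Collecting distinct sums: A + B = {-9, -7, -4, -2, 1, 3, 4, 6, 7, 9, 11, 12, 14}
|A + B| = 13

A + B = {-9, -7, -4, -2, 1, 3, 4, 6, 7, 9, 11, 12, 14}


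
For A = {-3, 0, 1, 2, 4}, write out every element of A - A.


A - A = {a - a' : a, a' ∈ A}.
Compute a - a' for each ordered pair (a, a'):
a = -3: -3--3=0, -3-0=-3, -3-1=-4, -3-2=-5, -3-4=-7
a = 0: 0--3=3, 0-0=0, 0-1=-1, 0-2=-2, 0-4=-4
a = 1: 1--3=4, 1-0=1, 1-1=0, 1-2=-1, 1-4=-3
a = 2: 2--3=5, 2-0=2, 2-1=1, 2-2=0, 2-4=-2
a = 4: 4--3=7, 4-0=4, 4-1=3, 4-2=2, 4-4=0
Collecting distinct values (and noting 0 appears from a-a):
A - A = {-7, -5, -4, -3, -2, -1, 0, 1, 2, 3, 4, 5, 7}
|A - A| = 13

A - A = {-7, -5, -4, -3, -2, -1, 0, 1, 2, 3, 4, 5, 7}


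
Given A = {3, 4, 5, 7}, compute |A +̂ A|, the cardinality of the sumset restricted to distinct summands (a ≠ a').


Restricted sumset: A +̂ A = {a + a' : a ∈ A, a' ∈ A, a ≠ a'}.
Equivalently, take A + A and drop any sum 2a that is achievable ONLY as a + a for a ∈ A (i.e. sums representable only with equal summands).
Enumerate pairs (a, a') with a < a' (symmetric, so each unordered pair gives one sum; this covers all a ≠ a'):
  3 + 4 = 7
  3 + 5 = 8
  3 + 7 = 10
  4 + 5 = 9
  4 + 7 = 11
  5 + 7 = 12
Collected distinct sums: {7, 8, 9, 10, 11, 12}
|A +̂ A| = 6
(Reference bound: |A +̂ A| ≥ 2|A| - 3 for |A| ≥ 2, with |A| = 4 giving ≥ 5.)

|A +̂ A| = 6


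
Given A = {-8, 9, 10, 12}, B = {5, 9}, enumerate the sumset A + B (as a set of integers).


A + B = {a + b : a ∈ A, b ∈ B}.
Enumerate all |A|·|B| = 4·2 = 8 pairs (a, b) and collect distinct sums.
a = -8: -8+5=-3, -8+9=1
a = 9: 9+5=14, 9+9=18
a = 10: 10+5=15, 10+9=19
a = 12: 12+5=17, 12+9=21
Collecting distinct sums: A + B = {-3, 1, 14, 15, 17, 18, 19, 21}
|A + B| = 8

A + B = {-3, 1, 14, 15, 17, 18, 19, 21}


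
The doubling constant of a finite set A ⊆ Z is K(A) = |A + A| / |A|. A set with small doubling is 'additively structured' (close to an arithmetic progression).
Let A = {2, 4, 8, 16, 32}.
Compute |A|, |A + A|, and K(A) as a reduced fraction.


|A| = 5.
Compute A + A by enumerating all 25 pairs.
A + A = {4, 6, 8, 10, 12, 16, 18, 20, 24, 32, 34, 36, 40, 48, 64}, so |A + A| = 15.
K = |A + A| / |A| = 15/5 = 3/1 ≈ 3.0000.
Reference: AP of size 5 gives K = 9/5 ≈ 1.8000; a fully generic set of size 5 gives K ≈ 3.0000.

|A| = 5, |A + A| = 15, K = 15/5 = 3/1.


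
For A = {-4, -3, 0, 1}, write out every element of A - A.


A - A = {a - a' : a, a' ∈ A}.
Compute a - a' for each ordered pair (a, a'):
a = -4: -4--4=0, -4--3=-1, -4-0=-4, -4-1=-5
a = -3: -3--4=1, -3--3=0, -3-0=-3, -3-1=-4
a = 0: 0--4=4, 0--3=3, 0-0=0, 0-1=-1
a = 1: 1--4=5, 1--3=4, 1-0=1, 1-1=0
Collecting distinct values (and noting 0 appears from a-a):
A - A = {-5, -4, -3, -1, 0, 1, 3, 4, 5}
|A - A| = 9

A - A = {-5, -4, -3, -1, 0, 1, 3, 4, 5}


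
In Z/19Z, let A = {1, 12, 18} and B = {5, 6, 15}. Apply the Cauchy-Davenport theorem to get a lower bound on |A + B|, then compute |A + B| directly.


Cauchy-Davenport: |A + B| ≥ min(p, |A| + |B| - 1) for A, B nonempty in Z/pZ.
|A| = 3, |B| = 3, p = 19.
CD lower bound = min(19, 3 + 3 - 1) = min(19, 5) = 5.
Compute A + B mod 19 directly:
a = 1: 1+5=6, 1+6=7, 1+15=16
a = 12: 12+5=17, 12+6=18, 12+15=8
a = 18: 18+5=4, 18+6=5, 18+15=14
A + B = {4, 5, 6, 7, 8, 14, 16, 17, 18}, so |A + B| = 9.
Verify: 9 ≥ 5? Yes ✓.

CD lower bound = 5, actual |A + B| = 9.


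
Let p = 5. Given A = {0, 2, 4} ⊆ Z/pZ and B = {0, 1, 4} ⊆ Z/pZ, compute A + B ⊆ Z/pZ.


Work in Z/5Z: reduce every sum a + b modulo 5.
Enumerate all 9 pairs:
a = 0: 0+0=0, 0+1=1, 0+4=4
a = 2: 2+0=2, 2+1=3, 2+4=1
a = 4: 4+0=4, 4+1=0, 4+4=3
Distinct residues collected: {0, 1, 2, 3, 4}
|A + B| = 5 (out of 5 total residues).

A + B = {0, 1, 2, 3, 4}


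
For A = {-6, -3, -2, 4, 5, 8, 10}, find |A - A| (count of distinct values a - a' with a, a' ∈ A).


A - A = {a - a' : a, a' ∈ A}; |A| = 7.
Bounds: 2|A|-1 ≤ |A - A| ≤ |A|² - |A| + 1, i.e. 13 ≤ |A - A| ≤ 43.
Note: 0 ∈ A - A always (from a - a). The set is symmetric: if d ∈ A - A then -d ∈ A - A.
Enumerate nonzero differences d = a - a' with a > a' (then include -d):
Positive differences: {1, 2, 3, 4, 5, 6, 7, 8, 10, 11, 12, 13, 14, 16}
Full difference set: {0} ∪ (positive diffs) ∪ (negative diffs).
|A - A| = 1 + 2·14 = 29 (matches direct enumeration: 29).

|A - A| = 29


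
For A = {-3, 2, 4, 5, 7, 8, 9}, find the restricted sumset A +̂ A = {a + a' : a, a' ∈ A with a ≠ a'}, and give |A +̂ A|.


Restricted sumset: A +̂ A = {a + a' : a ∈ A, a' ∈ A, a ≠ a'}.
Equivalently, take A + A and drop any sum 2a that is achievable ONLY as a + a for a ∈ A (i.e. sums representable only with equal summands).
Enumerate pairs (a, a') with a < a' (symmetric, so each unordered pair gives one sum; this covers all a ≠ a'):
  -3 + 2 = -1
  -3 + 4 = 1
  -3 + 5 = 2
  -3 + 7 = 4
  -3 + 8 = 5
  -3 + 9 = 6
  2 + 4 = 6
  2 + 5 = 7
  2 + 7 = 9
  2 + 8 = 10
  2 + 9 = 11
  4 + 5 = 9
  4 + 7 = 11
  4 + 8 = 12
  4 + 9 = 13
  5 + 7 = 12
  5 + 8 = 13
  5 + 9 = 14
  7 + 8 = 15
  7 + 9 = 16
  8 + 9 = 17
Collected distinct sums: {-1, 1, 2, 4, 5, 6, 7, 9, 10, 11, 12, 13, 14, 15, 16, 17}
|A +̂ A| = 16
(Reference bound: |A +̂ A| ≥ 2|A| - 3 for |A| ≥ 2, with |A| = 7 giving ≥ 11.)

|A +̂ A| = 16


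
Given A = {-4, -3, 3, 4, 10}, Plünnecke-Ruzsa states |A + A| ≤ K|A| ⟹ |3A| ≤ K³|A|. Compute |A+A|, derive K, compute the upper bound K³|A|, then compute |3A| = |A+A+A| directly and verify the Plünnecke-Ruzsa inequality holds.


|A| = 5.
Step 1: Compute A + A by enumerating all 25 pairs.
A + A = {-8, -7, -6, -1, 0, 1, 6, 7, 8, 13, 14, 20}, so |A + A| = 12.
Step 2: Doubling constant K = |A + A|/|A| = 12/5 = 12/5 ≈ 2.4000.
Step 3: Plünnecke-Ruzsa gives |3A| ≤ K³·|A| = (2.4000)³ · 5 ≈ 69.1200.
Step 4: Compute 3A = A + A + A directly by enumerating all triples (a,b,c) ∈ A³; |3A| = 22.
Step 5: Check 22 ≤ 69.1200? Yes ✓.

K = 12/5, Plünnecke-Ruzsa bound K³|A| ≈ 69.1200, |3A| = 22, inequality holds.


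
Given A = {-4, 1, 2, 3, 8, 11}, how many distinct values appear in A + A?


A + A = {a + a' : a, a' ∈ A}; |A| = 6.
General bounds: 2|A| - 1 ≤ |A + A| ≤ |A|(|A|+1)/2, i.e. 11 ≤ |A + A| ≤ 21.
Lower bound 2|A|-1 is attained iff A is an arithmetic progression.
Enumerate sums a + a' for a ≤ a' (symmetric, so this suffices):
a = -4: -4+-4=-8, -4+1=-3, -4+2=-2, -4+3=-1, -4+8=4, -4+11=7
a = 1: 1+1=2, 1+2=3, 1+3=4, 1+8=9, 1+11=12
a = 2: 2+2=4, 2+3=5, 2+8=10, 2+11=13
a = 3: 3+3=6, 3+8=11, 3+11=14
a = 8: 8+8=16, 8+11=19
a = 11: 11+11=22
Distinct sums: {-8, -3, -2, -1, 2, 3, 4, 5, 6, 7, 9, 10, 11, 12, 13, 14, 16, 19, 22}
|A + A| = 19

|A + A| = 19


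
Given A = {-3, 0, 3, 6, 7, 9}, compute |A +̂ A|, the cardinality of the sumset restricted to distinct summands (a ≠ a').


Restricted sumset: A +̂ A = {a + a' : a ∈ A, a' ∈ A, a ≠ a'}.
Equivalently, take A + A and drop any sum 2a that is achievable ONLY as a + a for a ∈ A (i.e. sums representable only with equal summands).
Enumerate pairs (a, a') with a < a' (symmetric, so each unordered pair gives one sum; this covers all a ≠ a'):
  -3 + 0 = -3
  -3 + 3 = 0
  -3 + 6 = 3
  -3 + 7 = 4
  -3 + 9 = 6
  0 + 3 = 3
  0 + 6 = 6
  0 + 7 = 7
  0 + 9 = 9
  3 + 6 = 9
  3 + 7 = 10
  3 + 9 = 12
  6 + 7 = 13
  6 + 9 = 15
  7 + 9 = 16
Collected distinct sums: {-3, 0, 3, 4, 6, 7, 9, 10, 12, 13, 15, 16}
|A +̂ A| = 12
(Reference bound: |A +̂ A| ≥ 2|A| - 3 for |A| ≥ 2, with |A| = 6 giving ≥ 9.)

|A +̂ A| = 12


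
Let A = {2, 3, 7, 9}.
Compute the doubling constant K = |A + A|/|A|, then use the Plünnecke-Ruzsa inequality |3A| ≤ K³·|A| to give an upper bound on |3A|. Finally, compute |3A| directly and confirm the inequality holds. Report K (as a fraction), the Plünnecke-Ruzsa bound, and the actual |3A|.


|A| = 4.
Step 1: Compute A + A by enumerating all 16 pairs.
A + A = {4, 5, 6, 9, 10, 11, 12, 14, 16, 18}, so |A + A| = 10.
Step 2: Doubling constant K = |A + A|/|A| = 10/4 = 10/4 ≈ 2.5000.
Step 3: Plünnecke-Ruzsa gives |3A| ≤ K³·|A| = (2.5000)³ · 4 ≈ 62.5000.
Step 4: Compute 3A = A + A + A directly by enumerating all triples (a,b,c) ∈ A³; |3A| = 18.
Step 5: Check 18 ≤ 62.5000? Yes ✓.

K = 10/4, Plünnecke-Ruzsa bound K³|A| ≈ 62.5000, |3A| = 18, inequality holds.


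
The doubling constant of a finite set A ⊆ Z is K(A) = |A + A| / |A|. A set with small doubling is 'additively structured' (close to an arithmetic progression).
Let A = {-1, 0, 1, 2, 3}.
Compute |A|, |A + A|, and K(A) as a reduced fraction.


|A| = 5.
Compute A + A by enumerating all 25 pairs.
A + A = {-2, -1, 0, 1, 2, 3, 4, 5, 6}, so |A + A| = 9.
K = |A + A| / |A| = 9/5 (already in lowest terms) ≈ 1.8000.
Reference: AP of size 5 gives K = 9/5 ≈ 1.8000; a fully generic set of size 5 gives K ≈ 3.0000.

|A| = 5, |A + A| = 9, K = 9/5.


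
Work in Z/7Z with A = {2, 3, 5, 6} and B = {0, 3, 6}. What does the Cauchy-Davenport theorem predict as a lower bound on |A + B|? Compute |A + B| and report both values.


Cauchy-Davenport: |A + B| ≥ min(p, |A| + |B| - 1) for A, B nonempty in Z/pZ.
|A| = 4, |B| = 3, p = 7.
CD lower bound = min(7, 4 + 3 - 1) = min(7, 6) = 6.
Compute A + B mod 7 directly:
a = 2: 2+0=2, 2+3=5, 2+6=1
a = 3: 3+0=3, 3+3=6, 3+6=2
a = 5: 5+0=5, 5+3=1, 5+6=4
a = 6: 6+0=6, 6+3=2, 6+6=5
A + B = {1, 2, 3, 4, 5, 6}, so |A + B| = 6.
Verify: 6 ≥ 6? Yes ✓.

CD lower bound = 6, actual |A + B| = 6.


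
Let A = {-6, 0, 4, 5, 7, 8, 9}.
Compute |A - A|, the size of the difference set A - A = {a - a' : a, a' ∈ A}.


A - A = {a - a' : a, a' ∈ A}; |A| = 7.
Bounds: 2|A|-1 ≤ |A - A| ≤ |A|² - |A| + 1, i.e. 13 ≤ |A - A| ≤ 43.
Note: 0 ∈ A - A always (from a - a). The set is symmetric: if d ∈ A - A then -d ∈ A - A.
Enumerate nonzero differences d = a - a' with a > a' (then include -d):
Positive differences: {1, 2, 3, 4, 5, 6, 7, 8, 9, 10, 11, 13, 14, 15}
Full difference set: {0} ∪ (positive diffs) ∪ (negative diffs).
|A - A| = 1 + 2·14 = 29 (matches direct enumeration: 29).

|A - A| = 29


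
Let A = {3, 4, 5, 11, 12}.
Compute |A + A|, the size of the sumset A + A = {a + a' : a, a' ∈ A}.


A + A = {a + a' : a, a' ∈ A}; |A| = 5.
General bounds: 2|A| - 1 ≤ |A + A| ≤ |A|(|A|+1)/2, i.e. 9 ≤ |A + A| ≤ 15.
Lower bound 2|A|-1 is attained iff A is an arithmetic progression.
Enumerate sums a + a' for a ≤ a' (symmetric, so this suffices):
a = 3: 3+3=6, 3+4=7, 3+5=8, 3+11=14, 3+12=15
a = 4: 4+4=8, 4+5=9, 4+11=15, 4+12=16
a = 5: 5+5=10, 5+11=16, 5+12=17
a = 11: 11+11=22, 11+12=23
a = 12: 12+12=24
Distinct sums: {6, 7, 8, 9, 10, 14, 15, 16, 17, 22, 23, 24}
|A + A| = 12

|A + A| = 12


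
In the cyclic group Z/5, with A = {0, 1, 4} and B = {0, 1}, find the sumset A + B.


Work in Z/5Z: reduce every sum a + b modulo 5.
Enumerate all 6 pairs:
a = 0: 0+0=0, 0+1=1
a = 1: 1+0=1, 1+1=2
a = 4: 4+0=4, 4+1=0
Distinct residues collected: {0, 1, 2, 4}
|A + B| = 4 (out of 5 total residues).

A + B = {0, 1, 2, 4}


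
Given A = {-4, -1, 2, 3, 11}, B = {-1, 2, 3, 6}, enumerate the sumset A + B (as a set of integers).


A + B = {a + b : a ∈ A, b ∈ B}.
Enumerate all |A|·|B| = 5·4 = 20 pairs (a, b) and collect distinct sums.
a = -4: -4+-1=-5, -4+2=-2, -4+3=-1, -4+6=2
a = -1: -1+-1=-2, -1+2=1, -1+3=2, -1+6=5
a = 2: 2+-1=1, 2+2=4, 2+3=5, 2+6=8
a = 3: 3+-1=2, 3+2=5, 3+3=6, 3+6=9
a = 11: 11+-1=10, 11+2=13, 11+3=14, 11+6=17
Collecting distinct sums: A + B = {-5, -2, -1, 1, 2, 4, 5, 6, 8, 9, 10, 13, 14, 17}
|A + B| = 14

A + B = {-5, -2, -1, 1, 2, 4, 5, 6, 8, 9, 10, 13, 14, 17}


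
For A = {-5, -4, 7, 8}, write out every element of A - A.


A - A = {a - a' : a, a' ∈ A}.
Compute a - a' for each ordered pair (a, a'):
a = -5: -5--5=0, -5--4=-1, -5-7=-12, -5-8=-13
a = -4: -4--5=1, -4--4=0, -4-7=-11, -4-8=-12
a = 7: 7--5=12, 7--4=11, 7-7=0, 7-8=-1
a = 8: 8--5=13, 8--4=12, 8-7=1, 8-8=0
Collecting distinct values (and noting 0 appears from a-a):
A - A = {-13, -12, -11, -1, 0, 1, 11, 12, 13}
|A - A| = 9

A - A = {-13, -12, -11, -1, 0, 1, 11, 12, 13}


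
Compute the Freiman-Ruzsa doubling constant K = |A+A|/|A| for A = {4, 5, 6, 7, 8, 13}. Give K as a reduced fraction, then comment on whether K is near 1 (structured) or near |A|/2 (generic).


|A| = 6.
Compute A + A by enumerating all 36 pairs.
A + A = {8, 9, 10, 11, 12, 13, 14, 15, 16, 17, 18, 19, 20, 21, 26}, so |A + A| = 15.
K = |A + A| / |A| = 15/6 = 5/2 ≈ 2.5000.
Reference: AP of size 6 gives K = 11/6 ≈ 1.8333; a fully generic set of size 6 gives K ≈ 3.5000.

|A| = 6, |A + A| = 15, K = 15/6 = 5/2.


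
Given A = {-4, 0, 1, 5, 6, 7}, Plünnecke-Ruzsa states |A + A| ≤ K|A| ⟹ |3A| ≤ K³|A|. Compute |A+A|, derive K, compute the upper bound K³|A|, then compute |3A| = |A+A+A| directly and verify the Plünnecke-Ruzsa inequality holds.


|A| = 6.
Step 1: Compute A + A by enumerating all 36 pairs.
A + A = {-8, -4, -3, 0, 1, 2, 3, 5, 6, 7, 8, 10, 11, 12, 13, 14}, so |A + A| = 16.
Step 2: Doubling constant K = |A + A|/|A| = 16/6 = 16/6 ≈ 2.6667.
Step 3: Plünnecke-Ruzsa gives |3A| ≤ K³·|A| = (2.6667)³ · 6 ≈ 113.7778.
Step 4: Compute 3A = A + A + A directly by enumerating all triples (a,b,c) ∈ A³; |3A| = 29.
Step 5: Check 29 ≤ 113.7778? Yes ✓.

K = 16/6, Plünnecke-Ruzsa bound K³|A| ≈ 113.7778, |3A| = 29, inequality holds.


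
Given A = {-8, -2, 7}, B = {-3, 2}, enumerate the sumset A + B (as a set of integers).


A + B = {a + b : a ∈ A, b ∈ B}.
Enumerate all |A|·|B| = 3·2 = 6 pairs (a, b) and collect distinct sums.
a = -8: -8+-3=-11, -8+2=-6
a = -2: -2+-3=-5, -2+2=0
a = 7: 7+-3=4, 7+2=9
Collecting distinct sums: A + B = {-11, -6, -5, 0, 4, 9}
|A + B| = 6

A + B = {-11, -6, -5, 0, 4, 9}


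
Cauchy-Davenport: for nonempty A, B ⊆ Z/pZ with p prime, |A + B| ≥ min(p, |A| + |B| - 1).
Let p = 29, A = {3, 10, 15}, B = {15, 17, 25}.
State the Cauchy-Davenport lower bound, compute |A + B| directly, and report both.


Cauchy-Davenport: |A + B| ≥ min(p, |A| + |B| - 1) for A, B nonempty in Z/pZ.
|A| = 3, |B| = 3, p = 29.
CD lower bound = min(29, 3 + 3 - 1) = min(29, 5) = 5.
Compute A + B mod 29 directly:
a = 3: 3+15=18, 3+17=20, 3+25=28
a = 10: 10+15=25, 10+17=27, 10+25=6
a = 15: 15+15=1, 15+17=3, 15+25=11
A + B = {1, 3, 6, 11, 18, 20, 25, 27, 28}, so |A + B| = 9.
Verify: 9 ≥ 5? Yes ✓.

CD lower bound = 5, actual |A + B| = 9.


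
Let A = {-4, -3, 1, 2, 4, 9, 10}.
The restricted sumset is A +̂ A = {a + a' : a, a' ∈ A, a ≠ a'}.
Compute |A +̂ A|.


Restricted sumset: A +̂ A = {a + a' : a ∈ A, a' ∈ A, a ≠ a'}.
Equivalently, take A + A and drop any sum 2a that is achievable ONLY as a + a for a ∈ A (i.e. sums representable only with equal summands).
Enumerate pairs (a, a') with a < a' (symmetric, so each unordered pair gives one sum; this covers all a ≠ a'):
  -4 + -3 = -7
  -4 + 1 = -3
  -4 + 2 = -2
  -4 + 4 = 0
  -4 + 9 = 5
  -4 + 10 = 6
  -3 + 1 = -2
  -3 + 2 = -1
  -3 + 4 = 1
  -3 + 9 = 6
  -3 + 10 = 7
  1 + 2 = 3
  1 + 4 = 5
  1 + 9 = 10
  1 + 10 = 11
  2 + 4 = 6
  2 + 9 = 11
  2 + 10 = 12
  4 + 9 = 13
  4 + 10 = 14
  9 + 10 = 19
Collected distinct sums: {-7, -3, -2, -1, 0, 1, 3, 5, 6, 7, 10, 11, 12, 13, 14, 19}
|A +̂ A| = 16
(Reference bound: |A +̂ A| ≥ 2|A| - 3 for |A| ≥ 2, with |A| = 7 giving ≥ 11.)

|A +̂ A| = 16


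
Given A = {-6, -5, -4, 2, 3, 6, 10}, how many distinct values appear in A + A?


A + A = {a + a' : a, a' ∈ A}; |A| = 7.
General bounds: 2|A| - 1 ≤ |A + A| ≤ |A|(|A|+1)/2, i.e. 13 ≤ |A + A| ≤ 28.
Lower bound 2|A|-1 is attained iff A is an arithmetic progression.
Enumerate sums a + a' for a ≤ a' (symmetric, so this suffices):
a = -6: -6+-6=-12, -6+-5=-11, -6+-4=-10, -6+2=-4, -6+3=-3, -6+6=0, -6+10=4
a = -5: -5+-5=-10, -5+-4=-9, -5+2=-3, -5+3=-2, -5+6=1, -5+10=5
a = -4: -4+-4=-8, -4+2=-2, -4+3=-1, -4+6=2, -4+10=6
a = 2: 2+2=4, 2+3=5, 2+6=8, 2+10=12
a = 3: 3+3=6, 3+6=9, 3+10=13
a = 6: 6+6=12, 6+10=16
a = 10: 10+10=20
Distinct sums: {-12, -11, -10, -9, -8, -4, -3, -2, -1, 0, 1, 2, 4, 5, 6, 8, 9, 12, 13, 16, 20}
|A + A| = 21

|A + A| = 21


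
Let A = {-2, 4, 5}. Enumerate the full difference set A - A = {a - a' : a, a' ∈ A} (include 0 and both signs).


A - A = {a - a' : a, a' ∈ A}.
Compute a - a' for each ordered pair (a, a'):
a = -2: -2--2=0, -2-4=-6, -2-5=-7
a = 4: 4--2=6, 4-4=0, 4-5=-1
a = 5: 5--2=7, 5-4=1, 5-5=0
Collecting distinct values (and noting 0 appears from a-a):
A - A = {-7, -6, -1, 0, 1, 6, 7}
|A - A| = 7

A - A = {-7, -6, -1, 0, 1, 6, 7}


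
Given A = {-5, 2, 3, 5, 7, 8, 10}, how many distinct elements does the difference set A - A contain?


A - A = {a - a' : a, a' ∈ A}; |A| = 7.
Bounds: 2|A|-1 ≤ |A - A| ≤ |A|² - |A| + 1, i.e. 13 ≤ |A - A| ≤ 43.
Note: 0 ∈ A - A always (from a - a). The set is symmetric: if d ∈ A - A then -d ∈ A - A.
Enumerate nonzero differences d = a - a' with a > a' (then include -d):
Positive differences: {1, 2, 3, 4, 5, 6, 7, 8, 10, 12, 13, 15}
Full difference set: {0} ∪ (positive diffs) ∪ (negative diffs).
|A - A| = 1 + 2·12 = 25 (matches direct enumeration: 25).

|A - A| = 25


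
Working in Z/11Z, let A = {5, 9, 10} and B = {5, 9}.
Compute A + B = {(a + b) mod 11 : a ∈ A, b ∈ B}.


Work in Z/11Z: reduce every sum a + b modulo 11.
Enumerate all 6 pairs:
a = 5: 5+5=10, 5+9=3
a = 9: 9+5=3, 9+9=7
a = 10: 10+5=4, 10+9=8
Distinct residues collected: {3, 4, 7, 8, 10}
|A + B| = 5 (out of 11 total residues).

A + B = {3, 4, 7, 8, 10}


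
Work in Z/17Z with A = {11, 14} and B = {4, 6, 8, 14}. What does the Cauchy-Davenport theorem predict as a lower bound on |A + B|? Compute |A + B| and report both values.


Cauchy-Davenport: |A + B| ≥ min(p, |A| + |B| - 1) for A, B nonempty in Z/pZ.
|A| = 2, |B| = 4, p = 17.
CD lower bound = min(17, 2 + 4 - 1) = min(17, 5) = 5.
Compute A + B mod 17 directly:
a = 11: 11+4=15, 11+6=0, 11+8=2, 11+14=8
a = 14: 14+4=1, 14+6=3, 14+8=5, 14+14=11
A + B = {0, 1, 2, 3, 5, 8, 11, 15}, so |A + B| = 8.
Verify: 8 ≥ 5? Yes ✓.

CD lower bound = 5, actual |A + B| = 8.


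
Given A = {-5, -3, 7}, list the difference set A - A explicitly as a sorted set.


A - A = {a - a' : a, a' ∈ A}.
Compute a - a' for each ordered pair (a, a'):
a = -5: -5--5=0, -5--3=-2, -5-7=-12
a = -3: -3--5=2, -3--3=0, -3-7=-10
a = 7: 7--5=12, 7--3=10, 7-7=0
Collecting distinct values (and noting 0 appears from a-a):
A - A = {-12, -10, -2, 0, 2, 10, 12}
|A - A| = 7

A - A = {-12, -10, -2, 0, 2, 10, 12}


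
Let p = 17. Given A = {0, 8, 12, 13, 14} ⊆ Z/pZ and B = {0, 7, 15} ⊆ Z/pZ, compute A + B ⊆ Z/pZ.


Work in Z/17Z: reduce every sum a + b modulo 17.
Enumerate all 15 pairs:
a = 0: 0+0=0, 0+7=7, 0+15=15
a = 8: 8+0=8, 8+7=15, 8+15=6
a = 12: 12+0=12, 12+7=2, 12+15=10
a = 13: 13+0=13, 13+7=3, 13+15=11
a = 14: 14+0=14, 14+7=4, 14+15=12
Distinct residues collected: {0, 2, 3, 4, 6, 7, 8, 10, 11, 12, 13, 14, 15}
|A + B| = 13 (out of 17 total residues).

A + B = {0, 2, 3, 4, 6, 7, 8, 10, 11, 12, 13, 14, 15}


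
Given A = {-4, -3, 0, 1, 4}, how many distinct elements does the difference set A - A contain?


A - A = {a - a' : a, a' ∈ A}; |A| = 5.
Bounds: 2|A|-1 ≤ |A - A| ≤ |A|² - |A| + 1, i.e. 9 ≤ |A - A| ≤ 21.
Note: 0 ∈ A - A always (from a - a). The set is symmetric: if d ∈ A - A then -d ∈ A - A.
Enumerate nonzero differences d = a - a' with a > a' (then include -d):
Positive differences: {1, 3, 4, 5, 7, 8}
Full difference set: {0} ∪ (positive diffs) ∪ (negative diffs).
|A - A| = 1 + 2·6 = 13 (matches direct enumeration: 13).

|A - A| = 13


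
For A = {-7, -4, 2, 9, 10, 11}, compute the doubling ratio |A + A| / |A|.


|A| = 6.
Compute A + A by enumerating all 36 pairs.
A + A = {-14, -11, -8, -5, -2, 2, 3, 4, 5, 6, 7, 11, 12, 13, 18, 19, 20, 21, 22}, so |A + A| = 19.
K = |A + A| / |A| = 19/6 (already in lowest terms) ≈ 3.1667.
Reference: AP of size 6 gives K = 11/6 ≈ 1.8333; a fully generic set of size 6 gives K ≈ 3.5000.

|A| = 6, |A + A| = 19, K = 19/6.


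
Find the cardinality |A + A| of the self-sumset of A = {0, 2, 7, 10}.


A + A = {a + a' : a, a' ∈ A}; |A| = 4.
General bounds: 2|A| - 1 ≤ |A + A| ≤ |A|(|A|+1)/2, i.e. 7 ≤ |A + A| ≤ 10.
Lower bound 2|A|-1 is attained iff A is an arithmetic progression.
Enumerate sums a + a' for a ≤ a' (symmetric, so this suffices):
a = 0: 0+0=0, 0+2=2, 0+7=7, 0+10=10
a = 2: 2+2=4, 2+7=9, 2+10=12
a = 7: 7+7=14, 7+10=17
a = 10: 10+10=20
Distinct sums: {0, 2, 4, 7, 9, 10, 12, 14, 17, 20}
|A + A| = 10

|A + A| = 10


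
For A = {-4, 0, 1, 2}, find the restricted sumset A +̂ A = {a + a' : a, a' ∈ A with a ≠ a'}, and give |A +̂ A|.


Restricted sumset: A +̂ A = {a + a' : a ∈ A, a' ∈ A, a ≠ a'}.
Equivalently, take A + A and drop any sum 2a that is achievable ONLY as a + a for a ∈ A (i.e. sums representable only with equal summands).
Enumerate pairs (a, a') with a < a' (symmetric, so each unordered pair gives one sum; this covers all a ≠ a'):
  -4 + 0 = -4
  -4 + 1 = -3
  -4 + 2 = -2
  0 + 1 = 1
  0 + 2 = 2
  1 + 2 = 3
Collected distinct sums: {-4, -3, -2, 1, 2, 3}
|A +̂ A| = 6
(Reference bound: |A +̂ A| ≥ 2|A| - 3 for |A| ≥ 2, with |A| = 4 giving ≥ 5.)

|A +̂ A| = 6
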